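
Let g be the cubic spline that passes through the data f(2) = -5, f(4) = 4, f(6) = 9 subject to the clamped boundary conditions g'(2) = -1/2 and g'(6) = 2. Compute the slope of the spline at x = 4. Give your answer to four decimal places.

4.8750

With σ_i denoting the second derivative at x_i, h_i = 2, 2, and Δ_i = (y_(i+1) − y_i)/h_i = 9/2, 5/2:
  2·σ_0 + 8·σ_1 + 2·σ_2 = 6(Δ_1 - Δ_0) = -12
Clamped end conditions give two more equations: 2h_0·σ_0 + h_0·σ_1 = 6(Δ_0 - g'(2)) = 30 and h_1·σ_1 + 2h_1·σ_2 = 6(g'(6) - Δ_1) = -3.
Hence σ_0 = 77/8, σ_1 = -17/4, σ_2 = 11/8.
On [4, 6], g'(x) = b_1 + 2c_1·(x - 4) + 3d_1·(x - 4)² with b_1 = Δ_1 - h_1(2σ_1 + σ_2)/6 = 39/8, c_1 = σ_1/2 = -17/8, d_1 = (σ_2 - σ_1)/(6h_1) = 15/32. So g'(4) = 39/8.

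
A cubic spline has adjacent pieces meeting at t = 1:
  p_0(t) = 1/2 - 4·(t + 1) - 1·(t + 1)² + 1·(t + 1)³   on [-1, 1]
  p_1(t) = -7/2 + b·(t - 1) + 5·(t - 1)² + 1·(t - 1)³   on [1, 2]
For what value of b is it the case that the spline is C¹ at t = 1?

p_0'(t) = -4 - 2·(t + 1) + 3·(t + 1)², so p_0'(1) = 4. On the right, p_1'(1) = b, so b = 4.

4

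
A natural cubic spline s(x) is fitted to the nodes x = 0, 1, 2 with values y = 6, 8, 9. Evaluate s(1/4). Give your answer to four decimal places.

6.5586

Put M_i = s'' at the i-th knot. Here h = (1, 1) and Δ = (2, 1), so the interior equations h_(i-1)·M_(i-1) + 2(h_(i-1)+h_i)·M_i + h_i·M_(i+1) = 6(Δ_i − Δ_(i-1)) read
  1·M_0 + 4·M_1 + 1·M_2 = 6(Δ_1 - Δ_0) = -6
Natural end conditions: M_0 = M_2 = 0.
Forward elimination and back-substitution give M_0 = 0, M_1 = -3/2, M_2 = 0.
On [0, 1], s(x) = 6 + 9/4·x + 0·x² - 1/4·x³.
With x = 1/4: s(1/4) = 1679/256.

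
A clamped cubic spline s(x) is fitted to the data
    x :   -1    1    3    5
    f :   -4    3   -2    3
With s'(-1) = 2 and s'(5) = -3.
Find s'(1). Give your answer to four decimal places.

0.0667

Write M_i for s''(x_i). With h_i = 2, 2, 2 and divided differences Δ_i = 7/2, -5/2, 5/2, the continuity of s' gives the tridiagonal system
  2·M_0 + 8·M_1 + 2·M_2 = 6(Δ_1 - Δ_0) = -36
  2·M_1 + 8·M_2 + 2·M_3 = 6(Δ_2 - Δ_1) = 30
Clamped end conditions give two more equations: 2h_0·M_0 + h_0·M_1 = 6(Δ_0 - s'(-1)) = 9 and h_2·M_2 + 2h_2·M_3 = 6(s'(5) - Δ_2) = -33.
Hence M_0 = 193/30, M_1 = -251/30, M_2 = 271/30, M_3 = -383/30.
On [1, 3], s'(x) = b_1 + 2c_1·(x - 1) + 3d_1·(x - 1)² with b_1 = Δ_1 - h_1(2M_1 + M_2)/6 = 1/15, c_1 = M_1/2 = -251/60, d_1 = (M_2 - M_1)/(6h_1) = 29/20. So s'(1) = 1/15.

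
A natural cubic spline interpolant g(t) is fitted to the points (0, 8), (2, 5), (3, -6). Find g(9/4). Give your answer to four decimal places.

2.7695

Let m_i = g''(x_i). Step sizes h_i = 2, 1; slopes of the chords Δ_i = (y_(i+1) - y_i)/h_i = -3/2, -11.
  2·m_0 + 6·m_1 + 1·m_2 = 6(Δ_1 - Δ_0) = -57
Natural end conditions: m_0 = m_2 = 0.
Solving: m_0 = 0, m_1 = -19/2, m_2 = 0.
On [2, 3], g(t) = 5 - 47/6·(t - 2) - 19/4·(t - 2)² + 19/12·(t - 2)³.
With (t - 2) = 1/4: g(9/4) = 709/256.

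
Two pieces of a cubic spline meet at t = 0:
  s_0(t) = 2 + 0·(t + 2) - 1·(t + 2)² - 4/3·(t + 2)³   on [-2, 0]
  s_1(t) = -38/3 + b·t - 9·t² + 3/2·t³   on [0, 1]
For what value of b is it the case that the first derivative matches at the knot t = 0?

s_0'(t) = 0 - 2·(t + 2) - 4·(t + 2)², so s_0'(0) = -20. On the right, s_1'(0) = b, so b = -20.

-20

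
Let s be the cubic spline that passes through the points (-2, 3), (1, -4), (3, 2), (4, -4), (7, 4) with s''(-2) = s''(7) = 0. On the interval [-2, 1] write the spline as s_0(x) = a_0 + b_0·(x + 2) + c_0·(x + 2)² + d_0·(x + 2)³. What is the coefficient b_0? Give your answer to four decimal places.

Let M_i = s''(x_i). Step sizes h_i = 3, 2, 1, 3; slopes of the chords Δ_i = (y_(i+1) - y_i)/h_i = -7/3, 3, -6, 8/3.
  3·M_0 + 10·M_1 + 2·M_2 = 6(Δ_1 - Δ_0) = 32
  2·M_1 + 6·M_2 + 1·M_3 = 6(Δ_2 - Δ_1) = -54
  1·M_2 + 8·M_3 + 3·M_4 = 6(Δ_3 - Δ_2) = 52
Natural end conditions: M_0 = M_4 = 0.
Solving the tridiagonal system: M_0 = 0, M_1 = 412/73, M_2 = -892/73, M_3 = 586/73, M_4 = 0.
On [-2, 1], with s_0(x) = a_0 + b_0·(x + 2) + c_0·(x + 2)² + d_0·(x + 2)³: c_0 = M_0/2 = 0, d_0 = (M_1 - M_0)/(6h_0) = 206/657, b_0 = Δ_0 - h_0(2M_0 + M_1)/6 = -1129/219.

-5.1553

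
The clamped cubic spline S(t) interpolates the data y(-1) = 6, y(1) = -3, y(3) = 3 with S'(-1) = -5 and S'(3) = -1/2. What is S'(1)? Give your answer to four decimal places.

0.2500

With M_i denoting the second derivative at x_i, h_i = 2, 2, and Δ_i = (y_(i+1) − y_i)/h_i = -9/2, 3:
  2·M_0 + 8·M_1 + 2·M_2 = 6(Δ_1 - Δ_0) = 45
Clamped end conditions give two more equations: 2h_0·M_0 + h_0·M_1 = 6(Δ_0 - S'(-1)) = 3 and h_1·M_1 + 2h_1·M_2 = 6(S'(3) - Δ_1) = -21.
Hence M_0 = -15/4, M_1 = 9, M_2 = -39/4.
On [1, 3], S'(t) = b_1 + 2c_1·(t - 1) + 3d_1·(t - 1)² with b_1 = Δ_1 - h_1(2M_1 + M_2)/6 = 1/4, c_1 = M_1/2 = 9/2, d_1 = (M_2 - M_1)/(6h_1) = -25/16. So S'(1) = 1/4.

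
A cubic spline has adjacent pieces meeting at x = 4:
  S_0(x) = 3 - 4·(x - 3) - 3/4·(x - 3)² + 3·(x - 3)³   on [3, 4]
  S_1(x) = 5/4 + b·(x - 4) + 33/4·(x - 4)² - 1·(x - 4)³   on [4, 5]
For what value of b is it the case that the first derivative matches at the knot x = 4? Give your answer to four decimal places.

S_0'(x) = -4 - 3/2·(x - 3) + 9·(x - 3)², so S_0'(4) = 7/2. On the right, S_1'(4) = b, so b = 7/2.

3.5000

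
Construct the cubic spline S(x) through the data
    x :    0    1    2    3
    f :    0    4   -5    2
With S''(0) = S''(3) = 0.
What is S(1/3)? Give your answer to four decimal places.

2.6765

Let σ_i = S''(x_i). Step sizes h_i = 1, 1, 1; slopes of the chords Δ_i = (y_(i+1) - y_i)/h_i = 4, -9, 7.
  1·σ_0 + 4·σ_1 + 1·σ_2 = 6(Δ_1 - Δ_0) = -78
  1·σ_1 + 4·σ_2 + 1·σ_3 = 6(Δ_2 - Δ_1) = 96
Natural end conditions: σ_0 = σ_3 = 0.
Solving the tridiagonal system: σ_0 = 0, σ_1 = -136/5, σ_2 = 154/5, σ_3 = 0.
On [0, 1], S(x) = 0 + 128/15·x + 0·x² - 68/15·x³.
With x = 1/3: S(1/3) = 1084/405.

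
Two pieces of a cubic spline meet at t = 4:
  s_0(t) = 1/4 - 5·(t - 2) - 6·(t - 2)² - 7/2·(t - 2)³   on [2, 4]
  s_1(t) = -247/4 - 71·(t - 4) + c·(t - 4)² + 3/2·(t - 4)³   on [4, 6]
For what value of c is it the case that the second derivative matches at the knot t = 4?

s_0''(t) = -12 - 21·(t - 2), so s_0''(4) = -54. On the right, s_1''(4) = 2c, so c = -27.

-27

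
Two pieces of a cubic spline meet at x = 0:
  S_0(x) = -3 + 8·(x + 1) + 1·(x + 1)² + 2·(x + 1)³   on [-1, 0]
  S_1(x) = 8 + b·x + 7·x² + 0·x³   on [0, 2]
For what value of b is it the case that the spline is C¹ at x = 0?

16

S_0'(x) = 8 + 2·(x + 1) + 6·(x + 1)², so S_0'(0) = 16. On the right, S_1'(0) = b, so b = 16.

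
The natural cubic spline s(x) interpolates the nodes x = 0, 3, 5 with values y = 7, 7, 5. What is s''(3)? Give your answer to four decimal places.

Write m_i for s''(x_i). With h_i = 3, 2 and divided differences Δ_i = 0, -1, the continuity of s' gives the tridiagonal system
  3·m_0 + 10·m_1 + 2·m_2 = 6(Δ_1 - Δ_0) = -6
Natural end conditions: m_0 = m_2 = 0.
Solving the tridiagonal system: m_0 = 0, m_1 = -3/5, m_2 = 0.

-0.6000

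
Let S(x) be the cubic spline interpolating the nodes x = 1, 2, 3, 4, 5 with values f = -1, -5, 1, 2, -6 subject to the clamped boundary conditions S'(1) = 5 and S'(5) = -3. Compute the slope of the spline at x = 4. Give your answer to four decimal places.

-6.3036

With M_i denoting the second derivative at x_i, h_i = 1, 1, 1, 1, and Δ_i = (y_(i+1) − y_i)/h_i = -4, 6, 1, -8:
  1·M_0 + 4·M_1 + 1·M_2 = 6(Δ_1 - Δ_0) = 60
  1·M_1 + 4·M_2 + 1·M_3 = 6(Δ_2 - Δ_1) = -30
  1·M_2 + 4·M_3 + 1·M_4 = 6(Δ_3 - Δ_2) = -54
Clamped end conditions give two more equations: 2h_0·M_0 + h_0·M_1 = 6(Δ_0 - S'(1)) = -54 and h_3·M_3 + 2h_3·M_4 = 6(S'(5) - Δ_3) = 30.
Forward elimination and back-substitution give M_0 = -1145/28, M_1 = 389/14, M_2 = -41/4, M_3 = -235/14, M_4 = 655/28.
On [4, 5], S'(x) = b_3 + 2c_3·(x - 4) + 3d_3·(x - 4)² with b_3 = Δ_3 - h_3(2M_3 + M_4)/6 = -353/56, c_3 = M_3/2 = -235/28, d_3 = (M_4 - M_3)/(6h_3) = 375/56. So S'(4) = -353/56.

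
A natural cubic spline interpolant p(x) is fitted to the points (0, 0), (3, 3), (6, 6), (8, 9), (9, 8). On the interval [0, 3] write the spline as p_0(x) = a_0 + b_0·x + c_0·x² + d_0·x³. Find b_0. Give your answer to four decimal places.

1.1165

Write σ_i for p''(x_i). With h_i = 3, 3, 2, 1 and divided differences Δ_i = 1, 1, 3/2, -1, the continuity of p' gives the tridiagonal system
  3·σ_0 + 12·σ_1 + 3·σ_2 = 6(Δ_1 - Δ_0) = 0
  3·σ_1 + 10·σ_2 + 2·σ_3 = 6(Δ_2 - Δ_1) = 3
  2·σ_2 + 6·σ_3 + 1·σ_4 = 6(Δ_3 - Δ_2) = -15
Natural end conditions: σ_0 = σ_4 = 0.
Hence σ_0 = 0, σ_1 = -24/103, σ_2 = 96/103, σ_3 = -579/206, σ_4 = 0.
On [0, 3], with p_0(x) = a_0 + b_0·x + c_0·x² + d_0·x³: c_0 = σ_0/2 = 0, d_0 = (σ_1 - σ_0)/(6h_0) = -4/309, b_0 = Δ_0 - h_0(2σ_0 + σ_1)/6 = 115/103.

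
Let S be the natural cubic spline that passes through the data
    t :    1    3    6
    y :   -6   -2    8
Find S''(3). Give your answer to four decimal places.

0.8000

With σ_i denoting the second derivative at x_i, h_i = 2, 3, and Δ_i = (y_(i+1) − y_i)/h_i = 2, 10/3:
  2·σ_0 + 10·σ_1 + 3·σ_2 = 6(Δ_1 - Δ_0) = 8
Natural end conditions: σ_0 = σ_2 = 0.
Solving the tridiagonal system: σ_0 = 0, σ_1 = 4/5, σ_2 = 0.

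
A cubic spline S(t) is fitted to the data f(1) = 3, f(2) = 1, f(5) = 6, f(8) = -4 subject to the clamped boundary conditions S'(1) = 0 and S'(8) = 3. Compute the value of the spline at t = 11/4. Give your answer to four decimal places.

1.4138

Write σ_i for S''(x_i). With h_i = 1, 3, 3 and divided differences Δ_i = -2, 5/3, -10/3, the continuity of S' gives the tridiagonal system
  1·σ_0 + 8·σ_1 + 3·σ_2 = 6(Δ_1 - Δ_0) = 22
  3·σ_1 + 12·σ_2 + 3·σ_3 = 6(Δ_2 - Δ_1) = -30
Clamped end conditions give two more equations: 2h_0·σ_0 + h_0·σ_1 = 6(Δ_0 - S'(1)) = -12 and h_2·σ_2 + 2h_2·σ_3 = 6(S'(8) - Δ_2) = 38.
Solving the tridiagonal system: σ_0 = -284/31, σ_1 = 196/31, σ_2 = -602/93, σ_3 = 890/93.
On [2, 5], S(t) = 1 - 44/31·(t - 2) + 98/31·(t - 2)² - 595/837·(t - 2)³.
With (t - 2) = 3/4: S(11/4) = 2805/1984.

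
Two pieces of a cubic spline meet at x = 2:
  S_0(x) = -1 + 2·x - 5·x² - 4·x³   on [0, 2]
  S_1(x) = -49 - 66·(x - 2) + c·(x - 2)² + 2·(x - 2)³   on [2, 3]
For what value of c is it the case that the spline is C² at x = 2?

S_0''(x) = -10 - 24·x, so S_0''(2) = -58. On the right, S_1''(2) = 2c, so c = -29.

-29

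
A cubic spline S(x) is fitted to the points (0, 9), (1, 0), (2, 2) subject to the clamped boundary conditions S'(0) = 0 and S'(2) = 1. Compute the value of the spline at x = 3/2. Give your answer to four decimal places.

0.1875

With σ_i denoting the second derivative at x_i, h_i = 1, 1, and Δ_i = (y_(i+1) − y_i)/h_i = -9, 2:
  1·σ_0 + 4·σ_1 + 1·σ_2 = 6(Δ_1 - Δ_0) = 66
Clamped end conditions give two more equations: 2h_0·σ_0 + h_0·σ_1 = 6(Δ_0 - S'(0)) = -54 and h_1·σ_1 + 2h_1·σ_2 = 6(S'(2) - Δ_1) = -6.
Forward elimination and back-substitution give σ_0 = -43, σ_1 = 32, σ_2 = -19.
On [1, 2], S(x) = 0 - 11/2·(x - 1) + 16·(x - 1)² - 17/2·(x - 1)³.
With (x - 1) = 1/2: S(3/2) = 3/16.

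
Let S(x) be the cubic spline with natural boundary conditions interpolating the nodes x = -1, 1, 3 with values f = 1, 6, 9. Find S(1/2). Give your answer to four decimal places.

Write M_i for S''(x_i). With h_i = 2, 2 and divided differences Δ_i = 5/2, 3/2, the continuity of S' gives the tridiagonal system
  2·M_0 + 8·M_1 + 2·M_2 = 6(Δ_1 - Δ_0) = -6
Natural end conditions: M_0 = M_2 = 0.
Hence M_0 = 0, M_1 = -3/4, M_2 = 0.
On [-1, 1], S(x) = 1 + 11/4·(x + 1) + 0·(x + 1)² - 1/16·(x + 1)³.
With (x + 1) = 3/2: S(1/2) = 629/128.

4.9141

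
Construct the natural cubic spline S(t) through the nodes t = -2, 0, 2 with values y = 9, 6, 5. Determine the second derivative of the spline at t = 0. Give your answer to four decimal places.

0.7500

Let m_i = S''(x_i). Step sizes h_i = 2, 2; slopes of the chords Δ_i = (y_(i+1) - y_i)/h_i = -3/2, -1/2.
  2·m_0 + 8·m_1 + 2·m_2 = 6(Δ_1 - Δ_0) = 6
Natural end conditions: m_0 = m_2 = 0.
Hence m_0 = 0, m_1 = 3/4, m_2 = 0.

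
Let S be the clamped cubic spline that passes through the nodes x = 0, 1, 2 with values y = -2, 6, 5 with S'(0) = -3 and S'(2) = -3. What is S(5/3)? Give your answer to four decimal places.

6.2037

Write m_i for S''(x_i). With h_i = 1, 1 and divided differences Δ_i = 8, -1, the continuity of S' gives the tridiagonal system
  1·m_0 + 4·m_1 + 1·m_2 = 6(Δ_1 - Δ_0) = -54
Clamped end conditions give two more equations: 2h_0·m_0 + h_0·m_1 = 6(Δ_0 - S'(0)) = 66 and h_1·m_1 + 2h_1·m_2 = 6(S'(2) - Δ_1) = -12.
Forward elimination and back-substitution give m_0 = 93/2, m_1 = -27, m_2 = 15/2.
On [1, 2], S(x) = 6 + 27/4·(x - 1) - 27/2·(x - 1)² + 23/4·(x - 1)³.
With (x - 1) = 2/3: S(5/3) = 335/54.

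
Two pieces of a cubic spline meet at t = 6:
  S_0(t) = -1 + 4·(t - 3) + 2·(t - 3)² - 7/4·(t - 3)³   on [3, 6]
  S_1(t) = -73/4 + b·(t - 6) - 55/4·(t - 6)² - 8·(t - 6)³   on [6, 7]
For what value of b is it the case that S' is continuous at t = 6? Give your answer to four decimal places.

S_0'(t) = 4 + 4·(t - 3) - 21/4·(t - 3)², so S_0'(6) = -125/4. On the right, S_1'(6) = b, so b = -125/4.

-31.2500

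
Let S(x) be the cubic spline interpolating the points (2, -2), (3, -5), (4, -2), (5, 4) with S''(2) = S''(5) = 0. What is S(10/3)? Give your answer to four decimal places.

-4.6370

Put m_i = S'' at the i-th knot. Here h = (1, 1, 1) and Δ = (-3, 3, 6), so the interior equations h_(i-1)·m_(i-1) + 2(h_(i-1)+h_i)·m_i + h_i·m_(i+1) = 6(Δ_i − Δ_(i-1)) read
  1·m_0 + 4·m_1 + 1·m_2 = 6(Δ_1 - Δ_0) = 36
  1·m_1 + 4·m_2 + 1·m_3 = 6(Δ_2 - Δ_1) = 18
Natural end conditions: m_0 = m_3 = 0.
Solving: m_0 = 0, m_1 = 42/5, m_2 = 12/5, m_3 = 0.
On [3, 4], S(x) = -5 - 1/5·(x - 3) + 21/5·(x - 3)² - 1·(x - 3)³.
With (x - 3) = 1/3: S(10/3) = -626/135.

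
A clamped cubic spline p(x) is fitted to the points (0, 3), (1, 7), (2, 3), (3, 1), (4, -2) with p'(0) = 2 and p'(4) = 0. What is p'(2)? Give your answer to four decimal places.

-3.9286

With m_i denoting the second derivative at x_i, h_i = 1, 1, 1, 1, and Δ_i = (y_(i+1) − y_i)/h_i = 4, -4, -2, -3:
  1·m_0 + 4·m_1 + 1·m_2 = 6(Δ_1 - Δ_0) = -48
  1·m_1 + 4·m_2 + 1·m_3 = 6(Δ_2 - Δ_1) = 12
  1·m_2 + 4·m_3 + 1·m_4 = 6(Δ_3 - Δ_2) = -6
Clamped end conditions give two more equations: 2h_0·m_0 + h_0·m_1 = 6(Δ_0 - p'(0)) = 12 and h_3·m_3 + 2h_3·m_4 = 6(p'(4) - Δ_3) = 18.
Solving: m_0 = 421/28, m_1 = -253/14, m_2 = 37/4, m_3 = -97/14, m_4 = 349/28.
On [2, 3], p'(x) = b_2 + 2c_2·(x - 2) + 3d_2·(x - 2)² with b_2 = Δ_2 - h_2(2m_2 + m_3)/6 = -55/14, c_2 = m_2/2 = 37/8, d_2 = (m_3 - m_2)/(6h_2) = -151/56. So p'(2) = -55/14.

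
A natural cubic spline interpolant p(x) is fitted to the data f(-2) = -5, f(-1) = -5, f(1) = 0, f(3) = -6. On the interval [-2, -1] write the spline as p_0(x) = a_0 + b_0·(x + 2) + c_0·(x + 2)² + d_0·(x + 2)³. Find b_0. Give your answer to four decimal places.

Put M_i = p'' at the i-th knot. Here h = (1, 2, 2) and Δ = (0, 5/2, -3), so the interior equations h_(i-1)·M_(i-1) + 2(h_(i-1)+h_i)·M_i + h_i·M_(i+1) = 6(Δ_i − Δ_(i-1)) read
  1·M_0 + 6·M_1 + 2·M_2 = 6(Δ_1 - Δ_0) = 15
  2·M_1 + 8·M_2 + 2·M_3 = 6(Δ_2 - Δ_1) = -33
Natural end conditions: M_0 = M_3 = 0.
Solving: M_0 = 0, M_1 = 93/22, M_2 = -57/11, M_3 = 0.
On [-2, -1], with p_0(x) = a_0 + b_0·(x + 2) + c_0·(x + 2)² + d_0·(x + 2)³: c_0 = M_0/2 = 0, d_0 = (M_1 - M_0)/(6h_0) = 31/44, b_0 = Δ_0 - h_0(2M_0 + M_1)/6 = -31/44.

-0.7045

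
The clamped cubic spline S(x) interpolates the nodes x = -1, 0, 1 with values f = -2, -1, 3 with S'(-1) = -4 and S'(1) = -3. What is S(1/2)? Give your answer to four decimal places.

Let m_i = S''(x_i). Step sizes h_i = 1, 1; slopes of the chords Δ_i = (y_(i+1) - y_i)/h_i = 1, 4.
  1·m_0 + 4·m_1 + 1·m_2 = 6(Δ_1 - Δ_0) = 18
Clamped end conditions give two more equations: 2h_0·m_0 + h_0·m_1 = 6(Δ_0 - S'(-1)) = 30 and h_1·m_1 + 2h_1·m_2 = 6(S'(1) - Δ_1) = -42.
Hence m_0 = 11, m_1 = 8, m_2 = -25.
On [0, 1], S(x) = -1 + 11/2·x + 4·x² - 11/2·x³.
With x = 1/2: S(1/2) = 33/16.

2.0625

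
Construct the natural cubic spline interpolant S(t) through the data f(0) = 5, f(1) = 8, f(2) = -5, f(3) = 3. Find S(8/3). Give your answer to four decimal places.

-1.6420

Put σ_i = S'' at the i-th knot. Here h = (1, 1, 1) and Δ = (3, -13, 8), so the interior equations h_(i-1)·σ_(i-1) + 2(h_(i-1)+h_i)·σ_i + h_i·σ_(i+1) = 6(Δ_i − Δ_(i-1)) read
  1·σ_0 + 4·σ_1 + 1·σ_2 = 6(Δ_1 - Δ_0) = -96
  1·σ_1 + 4·σ_2 + 1·σ_3 = 6(Δ_2 - Δ_1) = 126
Natural end conditions: σ_0 = σ_3 = 0.
Hence σ_0 = 0, σ_1 = -34, σ_2 = 40, σ_3 = 0.
On [2, 3], S(t) = -5 - 16/3·(t - 2) + 20·(t - 2)² - 20/3·(t - 2)³.
With (t - 2) = 2/3: S(8/3) = -133/81.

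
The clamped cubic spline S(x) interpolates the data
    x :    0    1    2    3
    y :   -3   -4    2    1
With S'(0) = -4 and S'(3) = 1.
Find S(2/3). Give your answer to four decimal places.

-4.6494

Write M_i for S''(x_i). With h_i = 1, 1, 1 and divided differences Δ_i = -1, 6, -1, the continuity of S' gives the tridiagonal system
  1·M_0 + 4·M_1 + 1·M_2 = 6(Δ_1 - Δ_0) = 42
  1·M_1 + 4·M_2 + 1·M_3 = 6(Δ_2 - Δ_1) = -42
Clamped end conditions give two more equations: 2h_0·M_0 + h_0·M_1 = 6(Δ_0 - S'(0)) = 18 and h_2·M_2 + 2h_2·M_3 = 6(S'(3) - Δ_2) = 12.
Forward elimination and back-substitution give M_0 = 26/15, M_1 = 218/15, M_2 = -268/15, M_3 = 224/15.
On [0, 1], S(x) = -3 - 4·x + 13/15·x² + 32/15·x³.
With x = 2/3: S(2/3) = -1883/405.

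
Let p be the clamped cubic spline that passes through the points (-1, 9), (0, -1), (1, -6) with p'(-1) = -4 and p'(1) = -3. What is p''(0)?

14

With M_i denoting the second derivative at x_i, h_i = 1, 1, and Δ_i = (y_(i+1) − y_i)/h_i = -10, -5:
  1·M_0 + 4·M_1 + 1·M_2 = 6(Δ_1 - Δ_0) = 30
Clamped end conditions give two more equations: 2h_0·M_0 + h_0·M_1 = 6(Δ_0 - p'(-1)) = -36 and h_1·M_1 + 2h_1·M_2 = 6(p'(1) - Δ_1) = 12.
Hence M_0 = -25, M_1 = 14, M_2 = -1.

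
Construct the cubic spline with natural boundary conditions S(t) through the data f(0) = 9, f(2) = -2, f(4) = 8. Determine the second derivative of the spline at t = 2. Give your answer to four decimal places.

Let M_i = S''(x_i). Step sizes h_i = 2, 2; slopes of the chords Δ_i = (y_(i+1) - y_i)/h_i = -11/2, 5.
  2·M_0 + 8·M_1 + 2·M_2 = 6(Δ_1 - Δ_0) = 63
Natural end conditions: M_0 = M_2 = 0.
Solving the tridiagonal system: M_0 = 0, M_1 = 63/8, M_2 = 0.

7.8750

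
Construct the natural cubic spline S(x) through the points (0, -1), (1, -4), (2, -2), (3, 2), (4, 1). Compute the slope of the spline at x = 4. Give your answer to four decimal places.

Write σ_i for S''(x_i). With h_i = 1, 1, 1, 1 and divided differences Δ_i = -3, 2, 4, -1, the continuity of S' gives the tridiagonal system
  1·σ_0 + 4·σ_1 + 1·σ_2 = 6(Δ_1 - Δ_0) = 30
  1·σ_1 + 4·σ_2 + 1·σ_3 = 6(Δ_2 - Δ_1) = 12
  1·σ_2 + 4·σ_3 + 1·σ_4 = 6(Δ_3 - Δ_2) = -30
Natural end conditions: σ_0 = σ_4 = 0.
Forward elimination and back-substitution give σ_0 = 0, σ_1 = 93/14, σ_2 = 24/7, σ_3 = -117/14, σ_4 = 0.
On [3, 4], S'(x) = b_3 + 2c_3·(x - 3) + 3d_3·(x - 3)² with b_3 = Δ_3 - h_3(2σ_3 + σ_4)/6 = 25/14, c_3 = σ_3/2 = -117/28, d_3 = (σ_4 - σ_3)/(6h_3) = 39/28. So S'(4) = -67/28.

-2.3929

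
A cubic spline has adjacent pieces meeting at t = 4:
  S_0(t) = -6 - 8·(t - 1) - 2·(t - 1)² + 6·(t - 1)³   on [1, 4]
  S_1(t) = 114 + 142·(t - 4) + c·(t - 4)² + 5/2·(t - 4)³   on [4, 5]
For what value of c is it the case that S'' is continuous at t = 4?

52

S_0''(t) = -4 + 36·(t - 1), so S_0''(4) = 104. On the right, S_1''(4) = 2c, so c = 52.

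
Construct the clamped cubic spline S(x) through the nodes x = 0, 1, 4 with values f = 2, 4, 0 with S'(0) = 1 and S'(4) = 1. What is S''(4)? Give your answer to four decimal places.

4.8333

Put M_i = S'' at the i-th knot. Here h = (1, 3) and Δ = (2, -4/3), so the interior equations h_(i-1)·M_(i-1) + 2(h_(i-1)+h_i)·M_i + h_i·M_(i+1) = 6(Δ_i − Δ_(i-1)) read
  1·M_0 + 8·M_1 + 3·M_2 = 6(Δ_1 - Δ_0) = -20
Clamped end conditions give two more equations: 2h_0·M_0 + h_0·M_1 = 6(Δ_0 - S'(0)) = 6 and h_1·M_1 + 2h_1·M_2 = 6(S'(4) - Δ_1) = 14.
Forward elimination and back-substitution give M_0 = 11/2, M_1 = -5, M_2 = 29/6.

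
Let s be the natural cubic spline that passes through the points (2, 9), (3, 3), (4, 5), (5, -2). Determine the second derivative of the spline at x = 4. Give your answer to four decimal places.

-17.6000

Write M_i for s''(x_i). With h_i = 1, 1, 1 and divided differences Δ_i = -6, 2, -7, the continuity of s' gives the tridiagonal system
  1·M_0 + 4·M_1 + 1·M_2 = 6(Δ_1 - Δ_0) = 48
  1·M_1 + 4·M_2 + 1·M_3 = 6(Δ_2 - Δ_1) = -54
Natural end conditions: M_0 = M_3 = 0.
Forward elimination and back-substitution give M_0 = 0, M_1 = 82/5, M_2 = -88/5, M_3 = 0.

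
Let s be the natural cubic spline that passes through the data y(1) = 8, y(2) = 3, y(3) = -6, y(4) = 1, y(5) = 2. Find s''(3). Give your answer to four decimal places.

31.7143

Let M_i = s''(x_i). Step sizes h_i = 1, 1, 1, 1; slopes of the chords Δ_i = (y_(i+1) - y_i)/h_i = -5, -9, 7, 1.
  1·M_0 + 4·M_1 + 1·M_2 = 6(Δ_1 - Δ_0) = -24
  1·M_1 + 4·M_2 + 1·M_3 = 6(Δ_2 - Δ_1) = 96
  1·M_2 + 4·M_3 + 1·M_4 = 6(Δ_3 - Δ_2) = -36
Natural end conditions: M_0 = M_4 = 0.
Solving: M_0 = 0, M_1 = -195/14, M_2 = 222/7, M_3 = -237/14, M_4 = 0.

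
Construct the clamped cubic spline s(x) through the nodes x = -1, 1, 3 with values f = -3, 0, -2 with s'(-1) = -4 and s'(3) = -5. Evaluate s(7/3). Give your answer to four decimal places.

Write M_i for s''(x_i). With h_i = 2, 2 and divided differences Δ_i = 3/2, -1, the continuity of s' gives the tridiagonal system
  2·M_0 + 8·M_1 + 2·M_2 = 6(Δ_1 - Δ_0) = -15
Clamped end conditions give two more equations: 2h_0·M_0 + h_0·M_1 = 6(Δ_0 - s'(-1)) = 33 and h_1·M_1 + 2h_1·M_2 = 6(s'(3) - Δ_1) = -24.
Forward elimination and back-substitution give M_0 = 79/8, M_1 = -13/4, M_2 = -35/8.
On [1, 3], s(x) = 0 + 21/8·(x - 1) - 13/8·(x - 1)² - 3/32·(x - 1)³.
With (x - 1) = 4/3: s(7/3) = 7/18.

0.3889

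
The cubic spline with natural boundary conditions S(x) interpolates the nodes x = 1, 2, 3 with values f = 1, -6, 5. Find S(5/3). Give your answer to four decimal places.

-5.3333

Put m_i = S'' at the i-th knot. Here h = (1, 1) and Δ = (-7, 11), so the interior equations h_(i-1)·m_(i-1) + 2(h_(i-1)+h_i)·m_i + h_i·m_(i+1) = 6(Δ_i − Δ_(i-1)) read
  1·m_0 + 4·m_1 + 1·m_2 = 6(Δ_1 - Δ_0) = 108
Natural end conditions: m_0 = m_2 = 0.
Solving the tridiagonal system: m_0 = 0, m_1 = 27, m_2 = 0.
On [1, 2], S(x) = 1 - 23/2·(x - 1) + 0·(x - 1)² + 9/2·(x - 1)³.
With (x - 1) = 2/3: S(5/3) = -16/3.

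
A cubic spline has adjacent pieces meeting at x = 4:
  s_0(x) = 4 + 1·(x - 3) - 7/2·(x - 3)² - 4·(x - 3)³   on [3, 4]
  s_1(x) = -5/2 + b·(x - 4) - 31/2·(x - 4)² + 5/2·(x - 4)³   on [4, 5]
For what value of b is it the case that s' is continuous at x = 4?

s_0'(x) = 1 - 7·(x - 3) - 12·(x - 3)², so s_0'(4) = -18. On the right, s_1'(4) = b, so b = -18.

-18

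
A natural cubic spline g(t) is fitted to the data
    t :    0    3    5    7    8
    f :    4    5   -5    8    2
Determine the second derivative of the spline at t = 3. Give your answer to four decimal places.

-6.0962

Let σ_i = g''(x_i). Step sizes h_i = 3, 2, 2, 1; slopes of the chords Δ_i = (y_(i+1) - y_i)/h_i = 1/3, -5, 13/2, -6.
  3·σ_0 + 10·σ_1 + 2·σ_2 = 6(Δ_1 - Δ_0) = -32
  2·σ_1 + 8·σ_2 + 2·σ_3 = 6(Δ_2 - Δ_1) = 69
  2·σ_2 + 6·σ_3 + 1·σ_4 = 6(Δ_3 - Δ_2) = -75
Natural end conditions: σ_0 = σ_4 = 0.
Hence σ_0 = 0, σ_1 = -317/52, σ_2 = 753/52, σ_3 = -901/52, σ_4 = 0.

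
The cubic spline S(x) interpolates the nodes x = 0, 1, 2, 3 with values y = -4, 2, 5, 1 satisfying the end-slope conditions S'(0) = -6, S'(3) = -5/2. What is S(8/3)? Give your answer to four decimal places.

2.2346

Put m_i = S'' at the i-th knot. Here h = (1, 1, 1) and Δ = (6, 3, -4), so the interior equations h_(i-1)·m_(i-1) + 2(h_(i-1)+h_i)·m_i + h_i·m_(i+1) = 6(Δ_i − Δ_(i-1)) read
  1·m_0 + 4·m_1 + 1·m_2 = 6(Δ_1 - Δ_0) = -18
  1·m_1 + 4·m_2 + 1·m_3 = 6(Δ_2 - Δ_1) = -42
Clamped end conditions give two more equations: 2h_0·m_0 + h_0·m_1 = 6(Δ_0 - S'(0)) = 72 and h_2·m_2 + 2h_2·m_3 = 6(S'(3) - Δ_2) = 9.
Solving: m_0 = 127/3, m_1 = -38/3, m_2 = -29/3, m_3 = 28/3.
On [2, 3], S(x) = 5 - 7/3·(x - 2) - 29/6·(x - 2)² + 19/6·(x - 2)³.
With (x - 2) = 2/3: S(8/3) = 181/81.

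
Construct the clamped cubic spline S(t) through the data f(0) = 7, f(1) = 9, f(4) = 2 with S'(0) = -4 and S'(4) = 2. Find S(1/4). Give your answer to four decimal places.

With M_i denoting the second derivative at x_i, h_i = 1, 3, and Δ_i = (y_(i+1) − y_i)/h_i = 2, -7/3:
  1·M_0 + 8·M_1 + 3·M_2 = 6(Δ_1 - Δ_0) = -26
Clamped end conditions give two more equations: 2h_0·M_0 + h_0·M_1 = 6(Δ_0 - S'(0)) = 36 and h_1·M_1 + 2h_1·M_2 = 6(S'(4) - Δ_1) = 26.
Solving the tridiagonal system: M_0 = 91/4, M_1 = -19/2, M_2 = 109/12.
On [0, 1], S(t) = 7 - 4·t + 91/8·t² - 43/8·t³.
With t = 1/4: S(1/4) = 3393/512.

6.6270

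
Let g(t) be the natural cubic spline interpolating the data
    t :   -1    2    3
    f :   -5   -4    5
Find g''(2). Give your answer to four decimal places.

6.5000

Write M_i for g''(x_i). With h_i = 3, 1 and divided differences Δ_i = 1/3, 9, the continuity of g' gives the tridiagonal system
  3·M_0 + 8·M_1 + 1·M_2 = 6(Δ_1 - Δ_0) = 52
Natural end conditions: M_0 = M_2 = 0.
Hence M_0 = 0, M_1 = 13/2, M_2 = 0.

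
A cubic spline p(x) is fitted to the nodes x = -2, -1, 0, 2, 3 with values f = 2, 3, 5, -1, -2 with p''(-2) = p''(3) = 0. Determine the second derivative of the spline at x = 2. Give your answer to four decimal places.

Put σ_i = p'' at the i-th knot. Here h = (1, 1, 2, 1) and Δ = (1, 2, -3, -1), so the interior equations h_(i-1)·σ_(i-1) + 2(h_(i-1)+h_i)·σ_i + h_i·σ_(i+1) = 6(Δ_i − Δ_(i-1)) read
  1·σ_0 + 4·σ_1 + 1·σ_2 = 6(Δ_1 - Δ_0) = 6
  1·σ_1 + 6·σ_2 + 2·σ_3 = 6(Δ_2 - Δ_1) = -30
  2·σ_2 + 6·σ_3 + 1·σ_4 = 6(Δ_3 - Δ_2) = 12
Natural end conditions: σ_0 = σ_4 = 0.
Hence σ_0 = 0, σ_1 = 198/61, σ_2 = -426/61, σ_3 = 264/61, σ_4 = 0.

4.3279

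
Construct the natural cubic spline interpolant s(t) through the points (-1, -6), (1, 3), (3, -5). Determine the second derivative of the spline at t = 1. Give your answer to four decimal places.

-6.3750

With m_i denoting the second derivative at x_i, h_i = 2, 2, and Δ_i = (y_(i+1) − y_i)/h_i = 9/2, -4:
  2·m_0 + 8·m_1 + 2·m_2 = 6(Δ_1 - Δ_0) = -51
Natural end conditions: m_0 = m_2 = 0.
Hence m_0 = 0, m_1 = -51/8, m_2 = 0.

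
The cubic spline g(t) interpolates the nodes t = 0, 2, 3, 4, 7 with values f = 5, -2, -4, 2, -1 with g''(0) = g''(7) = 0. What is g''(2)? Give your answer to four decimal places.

-0.8258

Write m_i for g''(x_i). With h_i = 2, 1, 1, 3 and divided differences Δ_i = -7/2, -2, 6, -1, the continuity of g' gives the tridiagonal system
  2·m_0 + 6·m_1 + 1·m_2 = 6(Δ_1 - Δ_0) = 9
  1·m_1 + 4·m_2 + 1·m_3 = 6(Δ_2 - Δ_1) = 48
  1·m_2 + 8·m_3 + 3·m_4 = 6(Δ_3 - Δ_2) = -42
Natural end conditions: m_0 = m_4 = 0.
Solving: m_0 = 0, m_1 = -147/178, m_2 = 1242/89, m_3 = -1245/178, m_4 = 0.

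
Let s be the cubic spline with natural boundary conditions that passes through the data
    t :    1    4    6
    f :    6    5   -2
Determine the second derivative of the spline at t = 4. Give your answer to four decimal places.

-1.9000

With M_i denoting the second derivative at x_i, h_i = 3, 2, and Δ_i = (y_(i+1) − y_i)/h_i = -1/3, -7/2:
  3·M_0 + 10·M_1 + 2·M_2 = 6(Δ_1 - Δ_0) = -19
Natural end conditions: M_0 = M_2 = 0.
Hence M_0 = 0, M_1 = -19/10, M_2 = 0.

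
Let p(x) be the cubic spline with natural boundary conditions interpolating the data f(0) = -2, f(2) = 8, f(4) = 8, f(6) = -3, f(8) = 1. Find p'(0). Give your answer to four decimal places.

Write M_i for p''(x_i). With h_i = 2, 2, 2, 2 and divided differences Δ_i = 5, 0, -11/2, 2, the continuity of p' gives the tridiagonal system
  2·M_0 + 8·M_1 + 2·M_2 = 6(Δ_1 - Δ_0) = -30
  2·M_1 + 8·M_2 + 2·M_3 = 6(Δ_2 - Δ_1) = -33
  2·M_2 + 8·M_3 + 2·M_4 = 6(Δ_3 - Δ_2) = 45
Natural end conditions: M_0 = M_4 = 0.
Forward elimination and back-substitution give M_0 = 0, M_1 = -39/16, M_2 = -21/4, M_3 = 111/16, M_4 = 0.
On [0, 2], p'(x) = b_0 + 2c_0·x + 3d_0·x² with b_0 = Δ_0 - h_0(2M_0 + M_1)/6 = 93/16, c_0 = M_0/2 = 0, d_0 = (M_1 - M_0)/(6h_0) = -13/64. So p'(0) = 93/16.

5.8125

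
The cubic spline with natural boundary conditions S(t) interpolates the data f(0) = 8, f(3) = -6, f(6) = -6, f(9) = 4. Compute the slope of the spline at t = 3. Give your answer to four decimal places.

-2.6222

Put M_i = S'' at the i-th knot. Here h = (3, 3, 3) and Δ = (-14/3, 0, 10/3), so the interior equations h_(i-1)·M_(i-1) + 2(h_(i-1)+h_i)·M_i + h_i·M_(i+1) = 6(Δ_i − Δ_(i-1)) read
  3·M_0 + 12·M_1 + 3·M_2 = 6(Δ_1 - Δ_0) = 28
  3·M_1 + 12·M_2 + 3·M_3 = 6(Δ_2 - Δ_1) = 20
Natural end conditions: M_0 = M_3 = 0.
Forward elimination and back-substitution give M_0 = 0, M_1 = 92/45, M_2 = 52/45, M_3 = 0.
On [3, 6], S'(t) = b_1 + 2c_1·(t - 3) + 3d_1·(t - 3)² with b_1 = Δ_1 - h_1(2M_1 + M_2)/6 = -118/45, c_1 = M_1/2 = 46/45, d_1 = (M_2 - M_1)/(6h_1) = -4/81. So S'(3) = -118/45.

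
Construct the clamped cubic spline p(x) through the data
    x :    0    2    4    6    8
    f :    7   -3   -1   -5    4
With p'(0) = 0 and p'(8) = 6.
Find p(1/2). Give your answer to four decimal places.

With σ_i denoting the second derivative at x_i, h_i = 2, 2, 2, 2, and Δ_i = (y_(i+1) − y_i)/h_i = -5, 1, -2, 9/2:
  2·σ_0 + 8·σ_1 + 2·σ_2 = 6(Δ_1 - Δ_0) = 36
  2·σ_1 + 8·σ_2 + 2·σ_3 = 6(Δ_2 - Δ_1) = -18
  2·σ_2 + 8·σ_3 + 2·σ_4 = 6(Δ_3 - Δ_2) = 39
Clamped end conditions give two more equations: 2h_0·σ_0 + h_0·σ_1 = 6(Δ_0 - p'(0)) = -30 and h_3·σ_3 + 2h_3·σ_4 = 6(p'(8) - Δ_3) = 9.
Solving: σ_0 = -1347/112, σ_1 = 507/56, σ_2 = -99/16, σ_3 = 375/56, σ_4 = -123/112.
On [0, 2], p(x) = 7 + 0·x - 1347/224·x² + 787/448·x³.
With x = 1/2: p(1/2) = 20487/3584.

5.7162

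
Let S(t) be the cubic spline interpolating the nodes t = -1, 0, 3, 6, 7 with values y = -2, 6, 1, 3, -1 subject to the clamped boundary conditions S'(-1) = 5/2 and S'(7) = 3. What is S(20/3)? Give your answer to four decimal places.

-0.7931

Let M_i = S''(x_i). Step sizes h_i = 1, 3, 3, 1; slopes of the chords Δ_i = (y_(i+1) - y_i)/h_i = 8, -5/3, 2/3, -4.
  1·M_0 + 8·M_1 + 3·M_2 = 6(Δ_1 - Δ_0) = -58
  3·M_1 + 12·M_2 + 3·M_3 = 6(Δ_2 - Δ_1) = 14
  3·M_2 + 8·M_3 + 1·M_4 = 6(Δ_3 - Δ_2) = -28
Clamped end conditions give two more equations: 2h_0·M_0 + h_0·M_1 = 6(Δ_0 - S'(-1)) = 33 and h_3·M_3 + 2h_3·M_4 = 6(S'(7) - Δ_3) = 42.
Forward elimination and back-substitution give M_0 = 1823/80, M_1 = -503/40, M_2 = 317/48, M_3 = -367/40, M_4 = 2047/80.
On [6, 7], S(t) = 3 - 833/160·(t - 6) - 367/80·(t - 6)² + 927/160·(t - 6)³.
With (t - 6) = 2/3: S(20/3) = -571/720.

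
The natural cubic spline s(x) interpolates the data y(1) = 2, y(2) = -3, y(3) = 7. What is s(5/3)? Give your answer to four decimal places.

Put M_i = s'' at the i-th knot. Here h = (1, 1) and Δ = (-5, 10), so the interior equations h_(i-1)·M_(i-1) + 2(h_(i-1)+h_i)·M_i + h_i·M_(i+1) = 6(Δ_i − Δ_(i-1)) read
  1·M_0 + 4·M_1 + 1·M_2 = 6(Δ_1 - Δ_0) = 90
Natural end conditions: M_0 = M_2 = 0.
Forward elimination and back-substitution give M_0 = 0, M_1 = 45/2, M_2 = 0.
On [1, 2], s(x) = 2 - 35/4·(x - 1) + 0·(x - 1)² + 15/4·(x - 1)³.
With (x - 1) = 2/3: s(5/3) = -49/18.

-2.7222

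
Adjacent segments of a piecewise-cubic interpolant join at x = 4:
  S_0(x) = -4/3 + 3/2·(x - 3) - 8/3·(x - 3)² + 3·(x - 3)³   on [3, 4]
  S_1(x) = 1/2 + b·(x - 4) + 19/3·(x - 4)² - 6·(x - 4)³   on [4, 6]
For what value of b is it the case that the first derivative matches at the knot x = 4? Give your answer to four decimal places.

5.1667

S_0'(x) = 3/2 - 16/3·(x - 3) + 9·(x - 3)², so S_0'(4) = 31/6. On the right, S_1'(4) = b, so b = 31/6.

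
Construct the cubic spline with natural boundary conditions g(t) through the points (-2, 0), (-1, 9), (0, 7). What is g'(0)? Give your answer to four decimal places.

-4.7500

Put σ_i = g'' at the i-th knot. Here h = (1, 1) and Δ = (9, -2), so the interior equations h_(i-1)·σ_(i-1) + 2(h_(i-1)+h_i)·σ_i + h_i·σ_(i+1) = 6(Δ_i − Δ_(i-1)) read
  1·σ_0 + 4·σ_1 + 1·σ_2 = 6(Δ_1 - Δ_0) = -66
Natural end conditions: σ_0 = σ_2 = 0.
Forward elimination and back-substitution give σ_0 = 0, σ_1 = -33/2, σ_2 = 0.
On [-1, 0], g'(t) = b_1 + 2c_1·(t + 1) + 3d_1·(t + 1)² with b_1 = Δ_1 - h_1(2σ_1 + σ_2)/6 = 7/2, c_1 = σ_1/2 = -33/4, d_1 = (σ_2 - σ_1)/(6h_1) = 11/4. So g'(0) = -19/4.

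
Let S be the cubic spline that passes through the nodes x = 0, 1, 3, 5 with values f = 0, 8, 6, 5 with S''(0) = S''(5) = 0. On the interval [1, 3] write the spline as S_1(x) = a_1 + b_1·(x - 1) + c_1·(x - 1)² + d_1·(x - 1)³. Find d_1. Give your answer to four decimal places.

Let m_i = S''(x_i). Step sizes h_i = 1, 2, 2; slopes of the chords Δ_i = (y_(i+1) - y_i)/h_i = 8, -1, -1/2.
  1·m_0 + 6·m_1 + 2·m_2 = 6(Δ_1 - Δ_0) = -54
  2·m_1 + 8·m_2 + 2·m_3 = 6(Δ_2 - Δ_1) = 3
Natural end conditions: m_0 = m_3 = 0.
Solving: m_0 = 0, m_1 = -219/22, m_2 = 63/22, m_3 = 0.
On [1, 3], with S_1(x) = a_1 + b_1·(x - 1) + c_1·(x - 1)² + d_1·(x - 1)³: c_1 = m_1/2 = -219/44, d_1 = (m_2 - m_1)/(6h_1) = 47/44, b_1 = Δ_1 - h_1(2m_1 + m_2)/6 = 103/22.

1.0682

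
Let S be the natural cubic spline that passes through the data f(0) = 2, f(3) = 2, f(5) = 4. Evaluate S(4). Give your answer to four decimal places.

Let M_i = S''(x_i). Step sizes h_i = 3, 2; slopes of the chords Δ_i = (y_(i+1) - y_i)/h_i = 0, 1.
  3·M_0 + 10·M_1 + 2·M_2 = 6(Δ_1 - Δ_0) = 6
Natural end conditions: M_0 = M_2 = 0.
Hence M_0 = 0, M_1 = 3/5, M_2 = 0.
On [3, 5], S(t) = 2 + 3/5·(t - 3) + 3/10·(t - 3)² - 1/20·(t - 3)³.
With (t - 3) = 1: S(4) = 57/20.

2.8500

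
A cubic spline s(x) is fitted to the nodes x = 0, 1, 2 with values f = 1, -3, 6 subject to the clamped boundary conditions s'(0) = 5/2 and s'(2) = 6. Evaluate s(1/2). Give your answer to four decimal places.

Put M_i = s'' at the i-th knot. Here h = (1, 1) and Δ = (-4, 9), so the interior equations h_(i-1)·M_(i-1) + 2(h_(i-1)+h_i)·M_i + h_i·M_(i+1) = 6(Δ_i − Δ_(i-1)) read
  1·M_0 + 4·M_1 + 1·M_2 = 6(Δ_1 - Δ_0) = 78
Clamped end conditions give two more equations: 2h_0·M_0 + h_0·M_1 = 6(Δ_0 - s'(0)) = -39 and h_1·M_1 + 2h_1·M_2 = 6(s'(2) - Δ_1) = -18.
Solving the tridiagonal system: M_0 = -149/4, M_1 = 71/2, M_2 = -107/4.
On [0, 1], s(x) = 1 + 5/2·x - 149/8·x² + 97/8·x³.
With x = 1/2: s(1/2) = -57/64.

-0.8906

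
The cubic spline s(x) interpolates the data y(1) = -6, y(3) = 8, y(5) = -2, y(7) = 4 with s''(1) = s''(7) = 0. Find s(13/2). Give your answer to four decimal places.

With σ_i denoting the second derivative at x_i, h_i = 2, 2, 2, and Δ_i = (y_(i+1) − y_i)/h_i = 7, -5, 3:
  2·σ_0 + 8·σ_1 + 2·σ_2 = 6(Δ_1 - Δ_0) = -72
  2·σ_1 + 8·σ_2 + 2·σ_3 = 6(Δ_2 - Δ_1) = 48
Natural end conditions: σ_0 = σ_3 = 0.
Forward elimination and back-substitution give σ_0 = 0, σ_1 = -56/5, σ_2 = 44/5, σ_3 = 0.
On [5, 7], s(x) = -2 - 43/15·(x - 5) + 22/5·(x - 5)² - 11/15·(x - 5)³.
With (x - 5) = 3/2: s(13/2) = 9/8.

1.1250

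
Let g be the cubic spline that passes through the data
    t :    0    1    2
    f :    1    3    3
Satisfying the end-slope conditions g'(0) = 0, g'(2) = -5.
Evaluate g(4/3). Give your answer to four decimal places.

Let σ_i = g''(x_i). Step sizes h_i = 1, 1; slopes of the chords Δ_i = (y_(i+1) - y_i)/h_i = 2, 0.
  1·σ_0 + 4·σ_1 + 1·σ_2 = 6(Δ_1 - Δ_0) = -12
Clamped end conditions give two more equations: 2h_0·σ_0 + h_0·σ_1 = 6(Δ_0 - g'(0)) = 12 and h_1·σ_1 + 2h_1·σ_2 = 6(g'(2) - Δ_1) = -30.
Forward elimination and back-substitution give σ_0 = 13/2, σ_1 = -1, σ_2 = -29/2.
On [1, 2], g(t) = 3 + 11/4·(t - 1) - 1/2·(t - 1)² - 9/4·(t - 1)³.
With (t - 1) = 1/3: g(4/3) = 34/9.

3.7778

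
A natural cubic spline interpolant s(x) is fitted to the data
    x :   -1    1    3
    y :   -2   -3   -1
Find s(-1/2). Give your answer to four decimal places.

With M_i denoting the second derivative at x_i, h_i = 2, 2, and Δ_i = (y_(i+1) − y_i)/h_i = -1/2, 1:
  2·M_0 + 8·M_1 + 2·M_2 = 6(Δ_1 - Δ_0) = 9
Natural end conditions: M_0 = M_2 = 0.
Solving: M_0 = 0, M_1 = 9/8, M_2 = 0.
On [-1, 1], s(x) = -2 - 7/8·(x + 1) + 0·(x + 1)² + 3/32·(x + 1)³.
With (x + 1) = 1/2: s(-1/2) = -621/256.

-2.4258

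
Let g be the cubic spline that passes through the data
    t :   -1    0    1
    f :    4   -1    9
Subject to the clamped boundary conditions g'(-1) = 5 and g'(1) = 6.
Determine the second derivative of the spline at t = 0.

44

Write M_i for g''(x_i). With h_i = 1, 1 and divided differences Δ_i = -5, 10, the continuity of g' gives the tridiagonal system
  1·M_0 + 4·M_1 + 1·M_2 = 6(Δ_1 - Δ_0) = 90
Clamped end conditions give two more equations: 2h_0·M_0 + h_0·M_1 = 6(Δ_0 - g'(-1)) = -60 and h_1·M_1 + 2h_1·M_2 = 6(g'(1) - Δ_1) = -24.
Solving: M_0 = -52, M_1 = 44, M_2 = -34.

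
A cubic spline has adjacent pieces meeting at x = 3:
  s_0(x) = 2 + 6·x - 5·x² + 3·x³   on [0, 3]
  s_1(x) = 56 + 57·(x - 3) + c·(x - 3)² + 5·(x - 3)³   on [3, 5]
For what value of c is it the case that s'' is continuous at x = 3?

22

s_0''(x) = -10 + 18·x, so s_0''(3) = 44. On the right, s_1''(3) = 2c, so c = 22.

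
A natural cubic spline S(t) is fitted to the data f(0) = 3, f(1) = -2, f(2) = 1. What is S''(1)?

12

Write M_i for S''(x_i). With h_i = 1, 1 and divided differences Δ_i = -5, 3, the continuity of S' gives the tridiagonal system
  1·M_0 + 4·M_1 + 1·M_2 = 6(Δ_1 - Δ_0) = 48
Natural end conditions: M_0 = M_2 = 0.
Forward elimination and back-substitution give M_0 = 0, M_1 = 12, M_2 = 0.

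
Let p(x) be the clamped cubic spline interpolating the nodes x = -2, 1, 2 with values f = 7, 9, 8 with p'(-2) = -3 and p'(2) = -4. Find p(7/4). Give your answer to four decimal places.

Put M_i = p'' at the i-th knot. Here h = (3, 1) and Δ = (2/3, -1), so the interior equations h_(i-1)·M_(i-1) + 2(h_(i-1)+h_i)·M_i + h_i·M_(i+1) = 6(Δ_i − Δ_(i-1)) read
  3·M_0 + 8·M_1 + 1·M_2 = 6(Δ_1 - Δ_0) = -10
Clamped end conditions give two more equations: 2h_0·M_0 + h_0·M_1 = 6(Δ_0 - p'(-2)) = 22 and h_1·M_1 + 2h_1·M_2 = 6(p'(2) - Δ_1) = -18.
Forward elimination and back-substitution give M_0 = 14/3, M_1 = -2, M_2 = -8.
On [1, 2], p(x) = 9 + 1·(x - 1) - 1·(x - 1)² - 1·(x - 1)³.
With (x - 1) = 3/4: p(7/4) = 561/64.

8.7656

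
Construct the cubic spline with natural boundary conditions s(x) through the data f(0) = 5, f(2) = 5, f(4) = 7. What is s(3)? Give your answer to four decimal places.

Put M_i = s'' at the i-th knot. Here h = (2, 2) and Δ = (0, 1), so the interior equations h_(i-1)·M_(i-1) + 2(h_(i-1)+h_i)·M_i + h_i·M_(i+1) = 6(Δ_i − Δ_(i-1)) read
  2·M_0 + 8·M_1 + 2·M_2 = 6(Δ_1 - Δ_0) = 6
Natural end conditions: M_0 = M_2 = 0.
Solving the tridiagonal system: M_0 = 0, M_1 = 3/4, M_2 = 0.
On [2, 4], s(x) = 5 + 1/2·(x - 2) + 3/8·(x - 2)² - 1/16·(x - 2)³.
With (x - 2) = 1: s(3) = 93/16.

5.8125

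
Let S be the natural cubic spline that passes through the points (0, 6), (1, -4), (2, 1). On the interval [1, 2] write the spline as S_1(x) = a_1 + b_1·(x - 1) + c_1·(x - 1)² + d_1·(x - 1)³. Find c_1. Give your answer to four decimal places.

11.2500

Put σ_i = S'' at the i-th knot. Here h = (1, 1) and Δ = (-10, 5), so the interior equations h_(i-1)·σ_(i-1) + 2(h_(i-1)+h_i)·σ_i + h_i·σ_(i+1) = 6(Δ_i − Δ_(i-1)) read
  1·σ_0 + 4·σ_1 + 1·σ_2 = 6(Δ_1 - Δ_0) = 90
Natural end conditions: σ_0 = σ_2 = 0.
Solving the tridiagonal system: σ_0 = 0, σ_1 = 45/2, σ_2 = 0.
On [1, 2], with S_1(x) = a_1 + b_1·(x - 1) + c_1·(x - 1)² + d_1·(x - 1)³: c_1 = σ_1/2 = 45/4, d_1 = (σ_2 - σ_1)/(6h_1) = -15/4, b_1 = Δ_1 - h_1(2σ_1 + σ_2)/6 = -5/2.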